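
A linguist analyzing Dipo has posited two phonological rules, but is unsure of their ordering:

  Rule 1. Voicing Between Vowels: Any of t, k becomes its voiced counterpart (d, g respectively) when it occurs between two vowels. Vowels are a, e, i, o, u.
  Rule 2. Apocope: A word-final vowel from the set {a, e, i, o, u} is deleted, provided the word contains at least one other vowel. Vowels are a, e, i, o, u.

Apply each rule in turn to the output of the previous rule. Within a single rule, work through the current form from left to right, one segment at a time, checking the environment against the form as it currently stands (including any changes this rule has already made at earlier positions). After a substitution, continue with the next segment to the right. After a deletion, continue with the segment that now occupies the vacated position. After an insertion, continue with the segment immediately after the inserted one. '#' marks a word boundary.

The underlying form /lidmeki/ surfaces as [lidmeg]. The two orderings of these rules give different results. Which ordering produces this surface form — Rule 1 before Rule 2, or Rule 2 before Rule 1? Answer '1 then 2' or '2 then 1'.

Order 1 then 2:
  1 Voicing Between Vowels: [lidmeki] → [lidmegi]
  2 Apocope: [lidmegi] → [lidmeg]
  result: [lidmeg]
Order 2 then 1:
  2 Apocope: [lidmeki] → [lidmek]
  1 Voicing Between Vowels: no change — [lidmek]
  result: [lidmek]

1 then 2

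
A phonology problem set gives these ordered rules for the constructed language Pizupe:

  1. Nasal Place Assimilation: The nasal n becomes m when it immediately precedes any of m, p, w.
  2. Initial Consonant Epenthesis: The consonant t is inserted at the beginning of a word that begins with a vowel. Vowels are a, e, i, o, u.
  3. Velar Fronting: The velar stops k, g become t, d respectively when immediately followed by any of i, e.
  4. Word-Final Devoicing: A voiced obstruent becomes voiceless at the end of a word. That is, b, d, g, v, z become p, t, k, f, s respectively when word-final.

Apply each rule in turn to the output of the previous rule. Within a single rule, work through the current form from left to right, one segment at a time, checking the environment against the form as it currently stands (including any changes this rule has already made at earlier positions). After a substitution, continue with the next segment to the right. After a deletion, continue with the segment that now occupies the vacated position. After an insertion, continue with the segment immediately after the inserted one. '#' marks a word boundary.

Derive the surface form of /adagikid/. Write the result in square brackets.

1 Nasal Place Assimilation: no change — [adagikid]
2 Initial Consonant Epenthesis: [adagikid] → [tadagikid]
3 Velar Fronting: [tadagikid] → [tadaditid]
4 Word-Final Devoicing: [tadaditid] → [tadaditit]

[tadaditit]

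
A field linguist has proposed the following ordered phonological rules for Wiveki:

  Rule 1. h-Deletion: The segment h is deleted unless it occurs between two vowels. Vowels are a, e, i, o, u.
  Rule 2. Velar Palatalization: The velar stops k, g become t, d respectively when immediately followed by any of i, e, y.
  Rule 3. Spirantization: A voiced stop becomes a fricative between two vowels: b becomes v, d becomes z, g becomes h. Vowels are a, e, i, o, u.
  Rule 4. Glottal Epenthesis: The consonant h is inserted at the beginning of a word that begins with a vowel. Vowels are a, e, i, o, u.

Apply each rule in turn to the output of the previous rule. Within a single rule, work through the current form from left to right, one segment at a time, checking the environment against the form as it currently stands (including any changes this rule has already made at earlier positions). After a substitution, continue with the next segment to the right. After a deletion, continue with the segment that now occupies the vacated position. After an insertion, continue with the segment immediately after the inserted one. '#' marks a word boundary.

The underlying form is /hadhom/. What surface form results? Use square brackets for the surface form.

Rule 1 h-Deletion: [hadhom] → [adom]
Rule 2 Velar Palatalization: no change — [adom]
Rule 3 Spirantization: [adom] → [azom]
Rule 4 Glottal Epenthesis: [azom] → [hazom]

[hazom]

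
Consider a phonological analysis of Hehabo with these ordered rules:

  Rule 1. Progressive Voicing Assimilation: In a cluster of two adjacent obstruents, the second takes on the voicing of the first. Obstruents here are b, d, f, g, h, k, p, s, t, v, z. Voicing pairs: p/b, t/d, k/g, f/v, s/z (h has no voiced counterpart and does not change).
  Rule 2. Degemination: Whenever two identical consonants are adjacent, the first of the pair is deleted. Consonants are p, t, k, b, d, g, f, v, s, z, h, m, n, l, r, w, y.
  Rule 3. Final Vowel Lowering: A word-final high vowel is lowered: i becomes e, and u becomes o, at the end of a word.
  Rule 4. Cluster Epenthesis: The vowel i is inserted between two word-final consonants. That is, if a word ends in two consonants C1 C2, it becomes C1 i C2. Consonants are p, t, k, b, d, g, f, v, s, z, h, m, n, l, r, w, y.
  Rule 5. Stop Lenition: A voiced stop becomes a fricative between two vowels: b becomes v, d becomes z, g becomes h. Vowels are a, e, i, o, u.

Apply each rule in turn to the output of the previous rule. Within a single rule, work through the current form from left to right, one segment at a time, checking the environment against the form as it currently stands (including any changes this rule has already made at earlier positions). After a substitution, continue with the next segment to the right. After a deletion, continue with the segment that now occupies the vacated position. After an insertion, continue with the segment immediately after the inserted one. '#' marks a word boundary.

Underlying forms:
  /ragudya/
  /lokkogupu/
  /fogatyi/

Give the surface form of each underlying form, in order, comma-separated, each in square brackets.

/ragudya/:
  Rule 1 Progressive Voicing Assimilation: no change — [ragudya]
  Rule 2 Degemination: no change — [ragudya]
  Rule 3 Final Vowel Lowering: no change — [ragudya]
  Rule 4 Cluster Epenthesis: no change — [ragudya]
  Rule 5 Stop Lenition: [ragudya] → [rahudya]
/lokkogupu/:
  Rule 1 Progressive Voicing Assimilation: no change — [lokkogupu]
  Rule 2 Degemination: [lokkogupu] → [lokogupu]
  Rule 3 Final Vowel Lowering: [lokogupu] → [lokogupo]
  Rule 4 Cluster Epenthesis: no change — [lokogupo]
  Rule 5 Stop Lenition: [lokogupo] → [lokohupo]
/fogatyi/:
  Rule 1 Progressive Voicing Assimilation: no change — [fogatyi]
  Rule 2 Degemination: no change — [fogatyi]
  Rule 3 Final Vowel Lowering: [fogatyi] → [fogatye]
  Rule 4 Cluster Epenthesis: no change — [fogatye]
  Rule 5 Stop Lenition: [fogatye] → [fohatye]

[rahudya], [lokohupo], [fohatye]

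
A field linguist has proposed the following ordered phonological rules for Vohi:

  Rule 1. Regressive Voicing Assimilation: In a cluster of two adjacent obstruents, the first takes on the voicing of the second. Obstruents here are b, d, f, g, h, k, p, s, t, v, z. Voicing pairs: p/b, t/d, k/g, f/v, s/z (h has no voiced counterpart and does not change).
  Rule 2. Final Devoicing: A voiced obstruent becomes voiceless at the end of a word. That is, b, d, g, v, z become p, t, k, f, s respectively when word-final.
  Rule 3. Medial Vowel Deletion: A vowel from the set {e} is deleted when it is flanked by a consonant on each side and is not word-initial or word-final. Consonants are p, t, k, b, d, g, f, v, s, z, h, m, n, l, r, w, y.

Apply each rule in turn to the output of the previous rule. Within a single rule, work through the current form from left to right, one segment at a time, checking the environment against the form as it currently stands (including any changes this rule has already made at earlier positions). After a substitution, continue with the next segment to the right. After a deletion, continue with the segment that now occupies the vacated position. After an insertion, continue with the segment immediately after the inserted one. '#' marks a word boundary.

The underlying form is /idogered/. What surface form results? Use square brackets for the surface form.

[idogrt]

Rule 1 Regressive Voicing Assimilation: no change — [idogered]
Rule 2 Final Devoicing: [idogered] → [idogeret]
Rule 3 Medial Vowel Deletion: [idogeret] → [idogrt]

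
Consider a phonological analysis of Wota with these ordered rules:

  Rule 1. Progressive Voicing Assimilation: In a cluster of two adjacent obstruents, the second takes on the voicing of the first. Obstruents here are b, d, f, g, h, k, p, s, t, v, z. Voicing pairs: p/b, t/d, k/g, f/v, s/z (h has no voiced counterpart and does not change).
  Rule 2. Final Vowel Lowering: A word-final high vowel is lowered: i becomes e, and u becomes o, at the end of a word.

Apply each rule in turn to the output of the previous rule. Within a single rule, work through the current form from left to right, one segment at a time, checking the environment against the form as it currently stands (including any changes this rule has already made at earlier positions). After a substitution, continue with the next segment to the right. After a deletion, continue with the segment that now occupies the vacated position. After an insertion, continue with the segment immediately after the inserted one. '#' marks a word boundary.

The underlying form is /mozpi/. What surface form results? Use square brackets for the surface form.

[mozbe]

Rule 1 Progressive Voicing Assimilation: [mozpi] → [mozbi]
Rule 2 Final Vowel Lowering: [mozbi] → [mozbe]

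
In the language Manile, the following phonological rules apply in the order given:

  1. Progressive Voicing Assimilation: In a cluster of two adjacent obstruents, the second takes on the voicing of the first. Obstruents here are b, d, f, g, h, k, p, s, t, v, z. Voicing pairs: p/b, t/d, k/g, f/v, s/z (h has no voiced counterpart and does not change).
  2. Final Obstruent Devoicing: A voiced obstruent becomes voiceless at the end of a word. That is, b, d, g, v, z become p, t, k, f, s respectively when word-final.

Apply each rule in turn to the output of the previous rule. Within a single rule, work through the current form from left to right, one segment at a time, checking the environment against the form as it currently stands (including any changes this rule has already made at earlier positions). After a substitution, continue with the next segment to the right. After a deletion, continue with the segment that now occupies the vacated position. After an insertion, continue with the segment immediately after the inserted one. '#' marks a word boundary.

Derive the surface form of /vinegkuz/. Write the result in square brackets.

1 Progressive Voicing Assimilation: [vinegkuz] → [vinegguz]
2 Final Obstruent Devoicing: [vinegguz] → [vineggus]

[vineggus]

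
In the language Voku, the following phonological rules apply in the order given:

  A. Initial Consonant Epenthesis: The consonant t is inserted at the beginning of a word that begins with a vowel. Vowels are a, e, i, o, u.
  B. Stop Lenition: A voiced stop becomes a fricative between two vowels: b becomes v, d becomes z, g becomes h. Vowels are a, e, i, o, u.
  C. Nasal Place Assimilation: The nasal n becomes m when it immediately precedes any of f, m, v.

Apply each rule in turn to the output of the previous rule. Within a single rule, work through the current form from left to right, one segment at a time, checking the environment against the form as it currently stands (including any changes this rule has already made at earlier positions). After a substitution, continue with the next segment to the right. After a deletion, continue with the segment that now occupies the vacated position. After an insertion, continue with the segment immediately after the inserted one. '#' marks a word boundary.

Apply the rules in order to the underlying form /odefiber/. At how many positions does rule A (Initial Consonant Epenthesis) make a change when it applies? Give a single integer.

1

A Initial Consonant Epenthesis: [odefiber] → [todefiber]
B Stop Lenition: [todefiber] → [tozefiver]
C Nasal Place Assimilation: no change — [tozefiver]
Rule A changed 1 position(s).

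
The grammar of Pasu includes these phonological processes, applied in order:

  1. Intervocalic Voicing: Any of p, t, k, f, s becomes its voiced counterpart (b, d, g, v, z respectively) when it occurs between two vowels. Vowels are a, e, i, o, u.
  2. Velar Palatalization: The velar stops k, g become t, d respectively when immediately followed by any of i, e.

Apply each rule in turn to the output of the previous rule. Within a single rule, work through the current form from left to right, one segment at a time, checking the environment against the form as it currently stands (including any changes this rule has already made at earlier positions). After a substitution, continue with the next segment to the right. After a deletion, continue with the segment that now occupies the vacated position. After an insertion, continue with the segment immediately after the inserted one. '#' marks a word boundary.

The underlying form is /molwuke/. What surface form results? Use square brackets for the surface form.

[molwude]

1 Intervocalic Voicing: [molwuke] → [molwuge]
2 Velar Palatalization: [molwuge] → [molwude]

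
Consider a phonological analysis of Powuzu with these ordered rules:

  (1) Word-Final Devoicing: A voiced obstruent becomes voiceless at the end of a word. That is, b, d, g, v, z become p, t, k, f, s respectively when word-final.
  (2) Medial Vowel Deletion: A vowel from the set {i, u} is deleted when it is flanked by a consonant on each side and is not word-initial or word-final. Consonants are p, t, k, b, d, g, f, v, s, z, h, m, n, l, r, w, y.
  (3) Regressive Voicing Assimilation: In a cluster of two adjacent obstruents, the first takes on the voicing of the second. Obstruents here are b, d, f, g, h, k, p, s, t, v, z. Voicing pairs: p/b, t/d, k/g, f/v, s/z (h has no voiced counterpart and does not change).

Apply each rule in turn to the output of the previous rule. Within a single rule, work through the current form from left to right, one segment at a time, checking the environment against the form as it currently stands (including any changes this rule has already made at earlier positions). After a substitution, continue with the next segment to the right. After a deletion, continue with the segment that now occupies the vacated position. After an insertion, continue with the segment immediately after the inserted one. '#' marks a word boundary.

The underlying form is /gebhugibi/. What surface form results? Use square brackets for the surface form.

[gephgbi]

(1) Word-Final Devoicing: no change — [gebhugibi]
(2) Medial Vowel Deletion: [gebhugibi] → [gebhgbi]
(3) Regressive Voicing Assimilation: [gebhgbi] → [gephgbi]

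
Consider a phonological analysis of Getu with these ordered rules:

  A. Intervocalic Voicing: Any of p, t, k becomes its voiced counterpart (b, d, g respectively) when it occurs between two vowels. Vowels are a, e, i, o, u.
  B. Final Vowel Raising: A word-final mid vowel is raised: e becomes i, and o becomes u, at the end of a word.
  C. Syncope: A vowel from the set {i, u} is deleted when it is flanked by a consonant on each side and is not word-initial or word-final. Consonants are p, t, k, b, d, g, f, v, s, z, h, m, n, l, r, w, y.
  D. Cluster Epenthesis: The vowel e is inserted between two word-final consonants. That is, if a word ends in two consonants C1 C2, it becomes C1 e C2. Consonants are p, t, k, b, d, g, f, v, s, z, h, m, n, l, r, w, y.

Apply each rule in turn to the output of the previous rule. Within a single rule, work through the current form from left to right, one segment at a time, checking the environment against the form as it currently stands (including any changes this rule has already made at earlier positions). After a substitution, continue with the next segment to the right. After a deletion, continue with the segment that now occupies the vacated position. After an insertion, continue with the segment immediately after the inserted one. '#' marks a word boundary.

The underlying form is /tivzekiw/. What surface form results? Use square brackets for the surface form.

[tvzegew]

A Intervocalic Voicing: [tivzekiw] → [tivzegiw]
B Final Vowel Raising: no change — [tivzegiw]
C Syncope: [tivzegiw] → [tvzegw]
D Cluster Epenthesis: [tvzegw] → [tvzegew]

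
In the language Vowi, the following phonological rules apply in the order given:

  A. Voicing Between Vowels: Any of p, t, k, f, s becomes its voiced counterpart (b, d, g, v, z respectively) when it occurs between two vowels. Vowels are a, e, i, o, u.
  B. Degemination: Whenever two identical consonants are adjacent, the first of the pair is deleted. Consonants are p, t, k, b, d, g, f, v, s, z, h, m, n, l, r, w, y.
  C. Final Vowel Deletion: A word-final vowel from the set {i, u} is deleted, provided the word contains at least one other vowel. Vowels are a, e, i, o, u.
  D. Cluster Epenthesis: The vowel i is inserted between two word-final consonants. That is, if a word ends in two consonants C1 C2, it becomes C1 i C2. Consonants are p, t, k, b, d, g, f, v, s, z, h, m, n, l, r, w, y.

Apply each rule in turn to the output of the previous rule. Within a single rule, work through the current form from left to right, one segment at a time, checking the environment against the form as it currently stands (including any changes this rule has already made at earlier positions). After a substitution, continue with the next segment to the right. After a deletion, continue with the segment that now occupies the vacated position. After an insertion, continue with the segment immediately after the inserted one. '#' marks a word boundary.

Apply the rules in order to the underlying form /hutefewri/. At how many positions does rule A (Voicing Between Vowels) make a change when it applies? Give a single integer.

2

A Voicing Between Vowels: [hutefewri] → [hudevewri]
B Degemination: no change — [hudevewri]
C Final Vowel Deletion: [hudevewri] → [hudevewr]
D Cluster Epenthesis: [hudevewr] → [hudevewir]
Rule A changed 2 position(s).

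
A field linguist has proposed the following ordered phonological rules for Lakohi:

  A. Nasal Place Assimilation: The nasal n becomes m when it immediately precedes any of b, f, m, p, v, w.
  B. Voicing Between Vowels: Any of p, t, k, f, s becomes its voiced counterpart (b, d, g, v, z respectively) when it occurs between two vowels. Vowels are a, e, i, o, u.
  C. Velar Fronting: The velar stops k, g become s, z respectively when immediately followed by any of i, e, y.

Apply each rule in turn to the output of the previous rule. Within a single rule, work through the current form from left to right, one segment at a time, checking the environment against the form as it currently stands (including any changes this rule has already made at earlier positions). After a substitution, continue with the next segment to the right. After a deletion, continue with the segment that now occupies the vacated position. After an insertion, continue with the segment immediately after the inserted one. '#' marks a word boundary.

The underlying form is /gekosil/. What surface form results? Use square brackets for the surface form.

A Nasal Place Assimilation: no change — [gekosil]
B Voicing Between Vowels: [gekosil] → [gegozil]
C Velar Fronting: [gegozil] → [zegozil]

[zegozil]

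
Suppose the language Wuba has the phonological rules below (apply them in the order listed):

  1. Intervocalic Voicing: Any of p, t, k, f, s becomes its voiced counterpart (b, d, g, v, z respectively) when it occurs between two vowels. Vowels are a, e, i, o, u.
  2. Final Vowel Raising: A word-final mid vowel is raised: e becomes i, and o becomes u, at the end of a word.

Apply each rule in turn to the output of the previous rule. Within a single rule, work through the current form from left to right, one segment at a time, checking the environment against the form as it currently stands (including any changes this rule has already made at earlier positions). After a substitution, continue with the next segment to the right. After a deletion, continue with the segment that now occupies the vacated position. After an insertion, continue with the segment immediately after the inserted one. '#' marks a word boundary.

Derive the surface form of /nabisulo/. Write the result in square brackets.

[nabizulu]

1 Intervocalic Voicing: [nabisulo] → [nabizulo]
2 Final Vowel Raising: [nabizulo] → [nabizulu]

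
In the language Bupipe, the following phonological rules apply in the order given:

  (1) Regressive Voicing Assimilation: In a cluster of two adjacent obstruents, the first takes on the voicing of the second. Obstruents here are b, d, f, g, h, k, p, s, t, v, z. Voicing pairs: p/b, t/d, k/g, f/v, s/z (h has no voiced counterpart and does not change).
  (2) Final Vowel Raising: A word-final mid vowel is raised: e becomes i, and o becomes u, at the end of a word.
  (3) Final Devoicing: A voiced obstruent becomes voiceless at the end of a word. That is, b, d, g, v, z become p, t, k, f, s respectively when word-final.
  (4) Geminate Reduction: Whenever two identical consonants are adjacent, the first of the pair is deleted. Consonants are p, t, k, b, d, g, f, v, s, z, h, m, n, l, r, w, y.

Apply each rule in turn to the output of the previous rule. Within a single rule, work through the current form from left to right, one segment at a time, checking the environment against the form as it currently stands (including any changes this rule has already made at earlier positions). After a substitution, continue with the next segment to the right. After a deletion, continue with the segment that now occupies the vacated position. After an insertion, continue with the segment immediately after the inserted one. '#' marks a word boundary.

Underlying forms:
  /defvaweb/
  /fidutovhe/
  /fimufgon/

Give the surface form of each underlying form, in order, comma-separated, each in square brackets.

[devawep], [fidutofhi], [fimuvgon]

/defvaweb/:
  (1) Regressive Voicing Assimilation: [defvaweb] → [devvaweb]
  (2) Final Vowel Raising: no change — [devvaweb]
  (3) Final Devoicing: [devvaweb] → [devvawep]
  (4) Geminate Reduction: [devvawep] → [devawep]
/fidutovhe/:
  (1) Regressive Voicing Assimilation: [fidutovhe] → [fidutofhe]
  (2) Final Vowel Raising: [fidutofhe] → [fidutofhi]
  (3) Final Devoicing: no change — [fidutofhi]
  (4) Geminate Reduction: no change — [fidutofhi]
/fimufgon/:
  (1) Regressive Voicing Assimilation: [fimufgon] → [fimuvgon]
  (2) Final Vowel Raising: no change — [fimuvgon]
  (3) Final Devoicing: no change — [fimuvgon]
  (4) Geminate Reduction: no change — [fimuvgon]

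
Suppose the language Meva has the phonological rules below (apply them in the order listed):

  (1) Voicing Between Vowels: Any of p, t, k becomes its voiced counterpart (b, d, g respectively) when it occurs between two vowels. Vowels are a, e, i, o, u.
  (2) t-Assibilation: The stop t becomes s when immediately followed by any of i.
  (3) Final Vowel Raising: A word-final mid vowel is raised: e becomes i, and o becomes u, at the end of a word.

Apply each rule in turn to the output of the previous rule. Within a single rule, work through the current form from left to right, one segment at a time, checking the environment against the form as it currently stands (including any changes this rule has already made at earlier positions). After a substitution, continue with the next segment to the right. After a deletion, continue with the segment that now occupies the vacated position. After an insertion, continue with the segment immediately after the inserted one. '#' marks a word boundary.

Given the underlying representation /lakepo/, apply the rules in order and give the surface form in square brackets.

[lagebu]

(1) Voicing Between Vowels: [lakepo] → [lagebo]
(2) t-Assibilation: no change — [lagebo]
(3) Final Vowel Raising: [lagebo] → [lagebu]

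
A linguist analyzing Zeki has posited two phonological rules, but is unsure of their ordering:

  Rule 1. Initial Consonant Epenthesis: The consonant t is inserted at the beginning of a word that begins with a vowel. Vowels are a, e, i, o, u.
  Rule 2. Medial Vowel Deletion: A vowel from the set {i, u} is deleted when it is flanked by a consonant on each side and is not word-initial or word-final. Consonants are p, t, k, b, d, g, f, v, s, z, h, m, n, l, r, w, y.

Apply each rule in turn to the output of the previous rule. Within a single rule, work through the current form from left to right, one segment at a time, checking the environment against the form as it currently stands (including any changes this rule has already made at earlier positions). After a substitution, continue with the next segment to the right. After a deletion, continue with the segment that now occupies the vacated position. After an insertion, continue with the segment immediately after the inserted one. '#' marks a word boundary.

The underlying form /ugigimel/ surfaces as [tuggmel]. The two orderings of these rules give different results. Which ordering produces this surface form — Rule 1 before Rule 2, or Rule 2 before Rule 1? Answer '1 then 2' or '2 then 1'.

2 then 1

Order 1 then 2:
  1 Initial Consonant Epenthesis: [ugigimel] → [tugigimel]
  2 Medial Vowel Deletion: [tugigimel] → [tggmel]
  result: [tggmel]
Order 2 then 1:
  2 Medial Vowel Deletion: [ugigimel] → [uggmel]
  1 Initial Consonant Epenthesis: [uggmel] → [tuggmel]
  result: [tuggmel]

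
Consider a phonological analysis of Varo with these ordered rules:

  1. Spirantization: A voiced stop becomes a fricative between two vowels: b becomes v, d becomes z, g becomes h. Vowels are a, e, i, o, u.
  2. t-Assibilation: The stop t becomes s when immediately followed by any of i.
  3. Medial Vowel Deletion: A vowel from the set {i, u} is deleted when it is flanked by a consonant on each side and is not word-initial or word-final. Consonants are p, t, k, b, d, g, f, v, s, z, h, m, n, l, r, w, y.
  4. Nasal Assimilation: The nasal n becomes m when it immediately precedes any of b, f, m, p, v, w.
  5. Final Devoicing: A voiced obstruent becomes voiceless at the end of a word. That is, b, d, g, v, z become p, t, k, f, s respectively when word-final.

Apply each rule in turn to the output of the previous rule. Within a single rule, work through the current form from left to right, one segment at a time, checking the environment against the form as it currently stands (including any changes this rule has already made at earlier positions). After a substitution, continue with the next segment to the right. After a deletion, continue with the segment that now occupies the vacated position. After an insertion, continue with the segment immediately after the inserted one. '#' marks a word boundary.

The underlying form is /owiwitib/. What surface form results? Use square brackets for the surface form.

[owwsp]

1 Spirantization: no change — [owiwitib]
2 t-Assibilation: [owiwitib] → [owiwisib]
3 Medial Vowel Deletion: [owiwisib] → [owwsb]
4 Nasal Assimilation: no change — [owwsb]
5 Final Devoicing: [owwsb] → [owwsp]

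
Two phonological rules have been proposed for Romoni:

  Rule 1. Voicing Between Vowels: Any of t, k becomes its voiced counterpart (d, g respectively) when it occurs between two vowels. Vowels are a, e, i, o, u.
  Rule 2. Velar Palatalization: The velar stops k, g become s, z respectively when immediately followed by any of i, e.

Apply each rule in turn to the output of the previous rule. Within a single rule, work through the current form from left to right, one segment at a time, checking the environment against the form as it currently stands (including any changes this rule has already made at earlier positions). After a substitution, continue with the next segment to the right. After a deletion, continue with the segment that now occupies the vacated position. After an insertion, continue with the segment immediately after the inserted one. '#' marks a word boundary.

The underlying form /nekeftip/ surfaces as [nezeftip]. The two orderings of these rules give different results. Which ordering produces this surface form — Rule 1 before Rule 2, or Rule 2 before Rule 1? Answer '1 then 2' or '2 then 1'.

1 then 2

Order 1 then 2:
  1 Voicing Between Vowels: [nekeftip] → [negeftip]
  2 Velar Palatalization: [negeftip] → [nezeftip]
  result: [nezeftip]
Order 2 then 1:
  2 Velar Palatalization: [nekeftip] → [neseftip]
  1 Voicing Between Vowels: no change — [neseftip]
  result: [neseftip]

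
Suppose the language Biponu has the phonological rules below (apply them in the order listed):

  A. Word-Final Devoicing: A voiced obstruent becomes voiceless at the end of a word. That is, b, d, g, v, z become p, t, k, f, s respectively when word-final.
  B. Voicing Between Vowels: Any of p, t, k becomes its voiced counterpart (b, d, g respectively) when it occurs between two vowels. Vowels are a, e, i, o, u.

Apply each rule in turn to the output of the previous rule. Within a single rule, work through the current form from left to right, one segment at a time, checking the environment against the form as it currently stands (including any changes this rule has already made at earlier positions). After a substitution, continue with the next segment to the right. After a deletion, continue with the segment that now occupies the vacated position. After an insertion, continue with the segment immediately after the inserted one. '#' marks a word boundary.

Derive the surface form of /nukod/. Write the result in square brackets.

A Word-Final Devoicing: [nukod] → [nukot]
B Voicing Between Vowels: [nukot] → [nugot]

[nugot]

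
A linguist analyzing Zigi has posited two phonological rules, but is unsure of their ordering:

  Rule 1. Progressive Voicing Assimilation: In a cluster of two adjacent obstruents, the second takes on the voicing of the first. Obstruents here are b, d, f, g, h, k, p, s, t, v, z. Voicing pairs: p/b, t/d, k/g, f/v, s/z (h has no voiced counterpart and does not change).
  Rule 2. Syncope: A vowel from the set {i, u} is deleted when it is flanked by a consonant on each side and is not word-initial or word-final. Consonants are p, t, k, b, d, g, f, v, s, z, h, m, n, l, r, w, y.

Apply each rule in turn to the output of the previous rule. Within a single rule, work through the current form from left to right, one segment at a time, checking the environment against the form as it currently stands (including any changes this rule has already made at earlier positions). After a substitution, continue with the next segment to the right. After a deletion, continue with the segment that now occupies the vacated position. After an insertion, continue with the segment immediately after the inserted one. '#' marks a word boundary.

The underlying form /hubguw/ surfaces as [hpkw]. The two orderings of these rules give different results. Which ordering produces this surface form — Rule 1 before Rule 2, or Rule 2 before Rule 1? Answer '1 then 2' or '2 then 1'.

2 then 1

Order 1 then 2:
  1 Progressive Voicing Assimilation: no change — [hubguw]
  2 Syncope: [hubguw] → [hbgw]
  result: [hbgw]
Order 2 then 1:
  2 Syncope: [hubguw] → [hbgw]
  1 Progressive Voicing Assimilation: [hbgw] → [hpkw]
  result: [hpkw]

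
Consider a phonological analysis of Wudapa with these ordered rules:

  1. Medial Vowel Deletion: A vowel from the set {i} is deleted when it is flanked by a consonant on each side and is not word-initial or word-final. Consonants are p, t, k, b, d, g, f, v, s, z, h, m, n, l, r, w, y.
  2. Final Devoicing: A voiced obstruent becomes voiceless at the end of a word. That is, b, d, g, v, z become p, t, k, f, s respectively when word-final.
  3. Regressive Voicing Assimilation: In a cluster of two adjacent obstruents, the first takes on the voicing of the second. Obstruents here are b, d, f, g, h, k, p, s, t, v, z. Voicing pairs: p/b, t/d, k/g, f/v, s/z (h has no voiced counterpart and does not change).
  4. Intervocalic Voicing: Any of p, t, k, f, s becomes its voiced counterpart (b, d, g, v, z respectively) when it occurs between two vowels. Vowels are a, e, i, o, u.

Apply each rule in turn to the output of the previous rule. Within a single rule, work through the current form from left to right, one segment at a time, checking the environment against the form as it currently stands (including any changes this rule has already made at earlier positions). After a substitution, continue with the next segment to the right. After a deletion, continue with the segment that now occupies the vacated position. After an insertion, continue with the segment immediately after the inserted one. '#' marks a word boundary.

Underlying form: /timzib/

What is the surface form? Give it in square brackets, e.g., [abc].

[tmsp]

1 Medial Vowel Deletion: [timzib] → [tmzb]
2 Final Devoicing: [tmzb] → [tmzp]
3 Regressive Voicing Assimilation: [tmzp] → [tmsp]
4 Intervocalic Voicing: no change — [tmsp]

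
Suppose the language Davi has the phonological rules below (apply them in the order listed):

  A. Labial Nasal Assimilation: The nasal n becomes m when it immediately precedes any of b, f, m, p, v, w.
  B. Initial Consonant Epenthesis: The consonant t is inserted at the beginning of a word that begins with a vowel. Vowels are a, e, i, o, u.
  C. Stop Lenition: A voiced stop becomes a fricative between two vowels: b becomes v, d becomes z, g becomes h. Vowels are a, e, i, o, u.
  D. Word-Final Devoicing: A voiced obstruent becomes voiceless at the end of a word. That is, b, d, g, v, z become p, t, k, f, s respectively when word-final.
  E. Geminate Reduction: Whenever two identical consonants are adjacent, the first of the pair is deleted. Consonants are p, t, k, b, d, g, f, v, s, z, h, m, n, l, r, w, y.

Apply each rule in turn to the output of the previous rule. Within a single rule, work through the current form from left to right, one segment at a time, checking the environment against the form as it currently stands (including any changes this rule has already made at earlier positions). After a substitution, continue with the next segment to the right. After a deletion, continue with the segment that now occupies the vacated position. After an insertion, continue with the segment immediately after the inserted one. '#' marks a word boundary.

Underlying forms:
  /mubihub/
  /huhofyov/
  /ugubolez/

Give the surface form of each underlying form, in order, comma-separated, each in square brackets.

/mubihub/:
  A Labial Nasal Assimilation: no change — [mubihub]
  B Initial Consonant Epenthesis: no change — [mubihub]
  C Stop Lenition: [mubihub] → [muvihub]
  D Word-Final Devoicing: [muvihub] → [muvihup]
  E Geminate Reduction: no change — [muvihup]
/huhofyov/:
  A Labial Nasal Assimilation: no change — [huhofyov]
  B Initial Consonant Epenthesis: no change — [huhofyov]
  C Stop Lenition: no change — [huhofyov]
  D Word-Final Devoicing: [huhofyov] → [huhofyof]
  E Geminate Reduction: no change — [huhofyof]
/ugubolez/:
  A Labial Nasal Assimilation: no change — [ugubolez]
  B Initial Consonant Epenthesis: [ugubolez] → [tugubolez]
  C Stop Lenition: [tugubolez] → [tuhuvolez]
  D Word-Final Devoicing: [tuhuvolez] → [tuhuvoles]
  E Geminate Reduction: no change — [tuhuvoles]

[muvihup], [huhofyof], [tuhuvoles]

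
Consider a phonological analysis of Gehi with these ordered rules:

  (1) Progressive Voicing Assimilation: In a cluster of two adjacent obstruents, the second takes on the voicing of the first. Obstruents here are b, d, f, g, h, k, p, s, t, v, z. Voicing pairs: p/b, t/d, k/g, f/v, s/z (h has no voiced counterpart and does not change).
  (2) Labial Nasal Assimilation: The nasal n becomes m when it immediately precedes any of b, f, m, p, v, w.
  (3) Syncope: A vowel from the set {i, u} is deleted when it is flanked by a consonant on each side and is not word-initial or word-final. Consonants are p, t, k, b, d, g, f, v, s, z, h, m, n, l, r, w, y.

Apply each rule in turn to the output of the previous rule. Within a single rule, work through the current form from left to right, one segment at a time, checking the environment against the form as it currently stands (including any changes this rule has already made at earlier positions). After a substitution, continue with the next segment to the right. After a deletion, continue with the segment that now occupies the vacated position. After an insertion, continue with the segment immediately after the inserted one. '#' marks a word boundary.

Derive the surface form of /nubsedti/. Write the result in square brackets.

[nbzeddi]

(1) Progressive Voicing Assimilation: [nubsedti] → [nubzeddi]
(2) Labial Nasal Assimilation: no change — [nubzeddi]
(3) Syncope: [nubzeddi] → [nbzeddi]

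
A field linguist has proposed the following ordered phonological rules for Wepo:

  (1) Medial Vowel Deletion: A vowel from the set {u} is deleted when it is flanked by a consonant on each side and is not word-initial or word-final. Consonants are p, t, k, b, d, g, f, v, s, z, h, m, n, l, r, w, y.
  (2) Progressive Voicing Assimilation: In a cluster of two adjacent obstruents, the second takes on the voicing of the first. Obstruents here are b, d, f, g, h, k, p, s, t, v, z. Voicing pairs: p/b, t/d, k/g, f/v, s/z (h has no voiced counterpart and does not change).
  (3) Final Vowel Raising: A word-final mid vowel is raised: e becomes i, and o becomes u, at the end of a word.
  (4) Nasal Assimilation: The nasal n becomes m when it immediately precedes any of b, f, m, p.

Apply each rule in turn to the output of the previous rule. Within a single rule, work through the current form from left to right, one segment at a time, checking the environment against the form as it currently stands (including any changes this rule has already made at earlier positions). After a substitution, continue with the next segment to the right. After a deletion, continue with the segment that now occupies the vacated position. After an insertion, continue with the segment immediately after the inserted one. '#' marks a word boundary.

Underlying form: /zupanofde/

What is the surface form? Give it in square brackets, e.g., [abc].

(1) Medial Vowel Deletion: [zupanofde] → [zpanofde]
(2) Progressive Voicing Assimilation: [zpanofde] → [zbanofte]
(3) Final Vowel Raising: [zbanofte] → [zbanofti]
(4) Nasal Assimilation: no change — [zbanofti]

[zbanofti]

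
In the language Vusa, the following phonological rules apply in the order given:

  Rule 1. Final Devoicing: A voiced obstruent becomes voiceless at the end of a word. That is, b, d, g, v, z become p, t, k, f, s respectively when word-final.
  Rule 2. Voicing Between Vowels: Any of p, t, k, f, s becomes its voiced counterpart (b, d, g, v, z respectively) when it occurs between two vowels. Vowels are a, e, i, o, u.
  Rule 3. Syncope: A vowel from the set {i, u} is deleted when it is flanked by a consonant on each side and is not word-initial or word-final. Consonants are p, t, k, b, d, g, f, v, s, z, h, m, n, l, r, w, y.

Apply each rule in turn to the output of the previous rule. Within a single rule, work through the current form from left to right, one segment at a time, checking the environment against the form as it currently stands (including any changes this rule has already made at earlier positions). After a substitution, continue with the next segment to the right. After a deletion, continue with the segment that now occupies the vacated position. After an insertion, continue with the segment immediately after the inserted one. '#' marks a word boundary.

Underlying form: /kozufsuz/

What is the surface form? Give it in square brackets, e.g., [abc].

Rule 1 Final Devoicing: [kozufsuz] → [kozufsus]
Rule 2 Voicing Between Vowels: no change — [kozufsus]
Rule 3 Syncope: [kozufsus] → [kozfss]

[kozfss]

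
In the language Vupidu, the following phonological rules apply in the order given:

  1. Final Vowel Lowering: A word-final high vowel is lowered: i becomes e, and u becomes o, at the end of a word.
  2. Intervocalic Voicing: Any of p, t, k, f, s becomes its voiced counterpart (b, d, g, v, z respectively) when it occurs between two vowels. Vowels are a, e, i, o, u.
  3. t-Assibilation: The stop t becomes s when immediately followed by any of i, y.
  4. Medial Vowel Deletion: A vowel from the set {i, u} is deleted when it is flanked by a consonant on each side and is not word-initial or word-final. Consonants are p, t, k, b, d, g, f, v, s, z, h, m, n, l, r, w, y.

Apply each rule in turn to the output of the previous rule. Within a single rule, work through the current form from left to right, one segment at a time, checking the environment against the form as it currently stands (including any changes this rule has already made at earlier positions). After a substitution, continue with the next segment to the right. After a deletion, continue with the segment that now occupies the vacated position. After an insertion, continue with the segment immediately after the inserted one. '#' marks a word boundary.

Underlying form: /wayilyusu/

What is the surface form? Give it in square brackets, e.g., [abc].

1 Final Vowel Lowering: [wayilyusu] → [wayilyuso]
2 Intervocalic Voicing: [wayilyuso] → [wayilyuzo]
3 t-Assibilation: no change — [wayilyuzo]
4 Medial Vowel Deletion: [wayilyuzo] → [waylyzo]

[waylyzo]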